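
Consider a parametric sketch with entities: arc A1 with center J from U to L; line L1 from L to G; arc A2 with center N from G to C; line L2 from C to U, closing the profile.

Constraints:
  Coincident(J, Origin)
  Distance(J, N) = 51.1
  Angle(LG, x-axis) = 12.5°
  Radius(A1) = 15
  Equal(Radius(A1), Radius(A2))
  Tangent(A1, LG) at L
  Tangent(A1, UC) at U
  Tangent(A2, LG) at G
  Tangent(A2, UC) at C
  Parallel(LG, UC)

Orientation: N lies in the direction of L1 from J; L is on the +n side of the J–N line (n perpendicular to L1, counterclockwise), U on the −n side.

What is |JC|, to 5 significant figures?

53.256

The slot axis is L1's direction at 12.5°, so u = (cos 12.5°, sin 12.5°) = (0.97630, 0.21644) and n = (−sin 12.5°, cos 12.5°) = (-0.21644, 0.97630). J is at the origin and N lies 51.1 along u from J, so N = 51.1·u = (49.889, 11.060). Tangency of A1 to both parallel lines with radius 15.0 puts L and U at J ± 15.0·n: L = (-3.2466, 14.644), U = (3.2466, -14.644). Equal radii place G and C the same way about N: G = N + 15.0·n = (46.642, 25.705), C = N − 15.0·n = (53.135, -3.5844). Then |JC| = |C − J| = 53.256.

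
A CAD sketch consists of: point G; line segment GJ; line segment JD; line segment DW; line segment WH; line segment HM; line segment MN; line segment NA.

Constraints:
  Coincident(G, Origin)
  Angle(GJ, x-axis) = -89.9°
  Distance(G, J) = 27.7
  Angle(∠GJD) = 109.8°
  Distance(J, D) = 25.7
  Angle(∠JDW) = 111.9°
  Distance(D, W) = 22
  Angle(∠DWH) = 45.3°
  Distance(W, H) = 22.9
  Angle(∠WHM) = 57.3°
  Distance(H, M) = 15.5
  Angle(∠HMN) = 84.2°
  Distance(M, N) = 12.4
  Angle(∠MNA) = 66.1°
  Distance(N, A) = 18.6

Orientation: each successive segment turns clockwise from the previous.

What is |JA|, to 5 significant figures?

19.988

G is at the origin; GJ runs at -89.9° with length 27.7, so J = (0.048346, -27.700). ∠GJD = 109.8° gives JD at -160.10° from the x-axis; with |JD| = 25.7, D = (-24.117, -36.448). ∠JDW = 111.9° gives DW at 131.80° from the x-axis; with |DW| = 22.0, W = (-38.781, -20.047). ∠DWH = 45.3° gives WH at -2.9000° from the x-axis; with |WH| = 22.9, H = (-15.910, -21.206). ∠WHM = 57.3° gives HM at -125.60° from the x-axis; with |HM| = 15.5, M = (-24.933, -33.809). ∠HMN = 84.2° gives MN at 138.60° from the x-axis; with |MN| = 12.4, N = (-34.234, -25.609). ∠MNA = 66.1° gives NA at 24.700° from the x-axis; with |NA| = 18.6, A = (-17.336, -17.836). Then |JA| = |A − J| = 19.988.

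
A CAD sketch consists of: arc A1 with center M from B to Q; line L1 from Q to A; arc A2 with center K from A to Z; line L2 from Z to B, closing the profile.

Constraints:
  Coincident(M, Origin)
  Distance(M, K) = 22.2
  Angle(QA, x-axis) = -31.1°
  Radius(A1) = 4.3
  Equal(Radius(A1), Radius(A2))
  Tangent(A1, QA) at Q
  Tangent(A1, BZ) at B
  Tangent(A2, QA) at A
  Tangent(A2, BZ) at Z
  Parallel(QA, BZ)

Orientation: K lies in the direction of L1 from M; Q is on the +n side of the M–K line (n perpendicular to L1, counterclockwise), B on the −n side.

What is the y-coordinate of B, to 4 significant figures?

-3.682

The slot axis is L1's direction at -31.1°, so u = (cos -31.1°, sin -31.1°) = (0.8563, -0.5165) and n = (−sin -31.1°, cos -31.1°) = (0.5165, 0.8563). M is at the origin and K lies 22.2 along u from M, so K = 22.2·u = (19.01, -11.47). Tangency of A1 to both parallel lines with radius 4.3 puts Q and B at M ± 4.3·n: Q = (2.221, 3.682), B = (-2.221, -3.682). So B.y = -3.682.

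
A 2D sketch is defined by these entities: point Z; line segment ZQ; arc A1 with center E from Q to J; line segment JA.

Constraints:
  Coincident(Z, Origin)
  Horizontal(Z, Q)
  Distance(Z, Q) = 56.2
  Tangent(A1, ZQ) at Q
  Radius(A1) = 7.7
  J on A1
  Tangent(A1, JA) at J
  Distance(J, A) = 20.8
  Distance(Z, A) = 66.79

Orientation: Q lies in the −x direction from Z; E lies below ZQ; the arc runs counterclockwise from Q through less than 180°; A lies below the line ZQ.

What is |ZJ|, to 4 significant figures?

64.42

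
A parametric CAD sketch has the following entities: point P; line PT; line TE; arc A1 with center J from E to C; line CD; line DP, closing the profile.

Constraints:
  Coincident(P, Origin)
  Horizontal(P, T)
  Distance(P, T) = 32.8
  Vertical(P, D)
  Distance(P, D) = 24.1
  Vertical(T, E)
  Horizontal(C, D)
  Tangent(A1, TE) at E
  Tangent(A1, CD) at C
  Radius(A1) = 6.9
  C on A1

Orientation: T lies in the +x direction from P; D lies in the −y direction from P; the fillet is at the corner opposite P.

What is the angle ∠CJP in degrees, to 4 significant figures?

123.6°

The virtual corner opposite P is at (32.80, -24.10). Since A1 is tangent to TE there, JE ⟂ TE and A1 meets CD tangentially, so JC is at right angles to CD, with radius 6.9, so the center J sits 6.9 in from both sides at J = (25.90, -17.20). That places the tangent points at E = (32.80, -17.20) on TE and C = (25.90, -24.10) on CD. Then cos ∠CJP = JC·JP / (|JC||JP|), giving 123.6°.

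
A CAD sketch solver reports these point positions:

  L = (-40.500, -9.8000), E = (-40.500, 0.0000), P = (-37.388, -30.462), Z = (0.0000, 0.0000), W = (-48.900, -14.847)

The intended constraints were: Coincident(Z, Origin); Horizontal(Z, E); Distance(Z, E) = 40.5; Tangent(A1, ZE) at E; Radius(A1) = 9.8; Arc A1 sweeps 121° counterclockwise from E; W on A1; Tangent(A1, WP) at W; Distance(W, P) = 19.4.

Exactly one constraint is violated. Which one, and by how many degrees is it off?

Tangent(A1, WP) at W — off by 5.40°.

Z = (0.00, 0.00) ✓; Z.y = 0.00, E.y = 0.00 ✓; |ZE| = 40.50 ✓; ∠(LE, EZ) = 90.00° ✓; |LE| = 9.800 ✓; bearing(L→W) − bearing(L→E) = 121.0° ✓; |LW| = 9.800 ✓; ∠(LW, WP) = 84.60° ✗; |WP| = 19.40 ✓.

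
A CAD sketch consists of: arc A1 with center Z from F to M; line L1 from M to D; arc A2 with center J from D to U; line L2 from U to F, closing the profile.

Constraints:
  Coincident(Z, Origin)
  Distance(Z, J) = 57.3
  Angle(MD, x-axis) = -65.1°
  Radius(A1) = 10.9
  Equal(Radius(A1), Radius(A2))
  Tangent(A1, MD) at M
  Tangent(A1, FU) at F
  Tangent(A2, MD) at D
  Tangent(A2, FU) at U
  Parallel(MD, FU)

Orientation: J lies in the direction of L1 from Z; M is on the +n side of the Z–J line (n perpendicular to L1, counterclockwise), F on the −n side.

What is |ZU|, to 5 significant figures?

58.328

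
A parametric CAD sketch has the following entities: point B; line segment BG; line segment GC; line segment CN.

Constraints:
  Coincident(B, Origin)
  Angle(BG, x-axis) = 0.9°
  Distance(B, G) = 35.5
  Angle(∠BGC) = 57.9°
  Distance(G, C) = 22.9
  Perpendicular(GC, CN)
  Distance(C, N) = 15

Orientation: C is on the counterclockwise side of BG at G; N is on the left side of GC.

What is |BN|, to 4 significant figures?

15.60

∠BGC = 57.9°, so GC runs at 0.9° + (180° − 57.9°) = 123.0° from the x-axis; with |GC| = 22.9, C = G + 22.9·(cos 123.0°, sin 123.0°) = (23.02, 19.76). GC ⟂ CN; with |CN| = 15.0 on the left of GC, N = C + 15.0·(-0.8387, -0.5446) = (10.44, 11.59). Then |BN| = |N − B| = 15.60.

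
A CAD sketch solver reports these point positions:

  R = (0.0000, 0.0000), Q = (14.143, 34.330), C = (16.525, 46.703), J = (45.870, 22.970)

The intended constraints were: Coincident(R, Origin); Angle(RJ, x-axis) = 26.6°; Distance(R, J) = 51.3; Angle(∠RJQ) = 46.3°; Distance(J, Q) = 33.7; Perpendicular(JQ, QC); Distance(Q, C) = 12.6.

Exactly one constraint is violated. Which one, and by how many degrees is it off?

Perpendicular(JQ, QC) — off by 8.80°.

R = (0.00, 0.00) ✓; RJ at 26.60° ✓; |RJ| = 51.30 ✓; ∠RJQ = 46.30° ✓; |JQ| = 33.70 ✓; ∠(JQ, QC) = 81.20° ✗; |QC| = 12.60 ✓.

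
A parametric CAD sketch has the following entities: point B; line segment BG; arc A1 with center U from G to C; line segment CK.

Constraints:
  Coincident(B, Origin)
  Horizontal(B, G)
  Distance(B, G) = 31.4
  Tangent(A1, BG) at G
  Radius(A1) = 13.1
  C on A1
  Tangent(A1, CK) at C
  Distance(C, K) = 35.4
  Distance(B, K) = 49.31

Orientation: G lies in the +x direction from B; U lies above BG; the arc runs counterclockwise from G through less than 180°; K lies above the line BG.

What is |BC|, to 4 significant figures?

46.32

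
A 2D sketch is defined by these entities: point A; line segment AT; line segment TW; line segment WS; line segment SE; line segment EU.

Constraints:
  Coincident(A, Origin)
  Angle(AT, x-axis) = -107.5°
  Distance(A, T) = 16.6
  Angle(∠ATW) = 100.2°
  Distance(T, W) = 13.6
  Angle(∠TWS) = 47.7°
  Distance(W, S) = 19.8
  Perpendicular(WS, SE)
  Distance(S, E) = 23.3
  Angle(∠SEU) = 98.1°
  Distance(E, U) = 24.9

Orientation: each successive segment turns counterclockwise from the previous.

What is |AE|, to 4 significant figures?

22.33

A is at the origin; AT runs at -107.5° with length 16.6, so T = (-4.992, -15.83). ∠ATW = 100.2° gives TW at -27.70° from the x-axis; with |TW| = 13.6, W = (7.050, -22.15). ∠TWS = 47.7° gives WS at 104.6° from the x-axis; with |WS| = 19.8, S = (2.059, -2.993). The perpendicularity gives SE at right angles to WS, so SE runs at -165.4°; with |SE| = 23.3, E = (-20.49, -8.866). Then |AE| = |E − A| = 22.33.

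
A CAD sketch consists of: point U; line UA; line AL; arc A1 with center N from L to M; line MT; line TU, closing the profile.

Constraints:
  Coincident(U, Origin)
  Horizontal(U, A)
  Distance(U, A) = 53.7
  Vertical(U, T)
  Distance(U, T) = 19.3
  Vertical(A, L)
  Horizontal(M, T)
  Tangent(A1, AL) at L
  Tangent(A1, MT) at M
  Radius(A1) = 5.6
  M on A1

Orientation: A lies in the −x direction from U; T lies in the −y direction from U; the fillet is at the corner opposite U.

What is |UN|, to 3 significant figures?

50.0

U and T share the same x with |UT| = 19.3 and T on the −y side, so T = (0.00, -19.3). The virtual corner opposite U is at (-53.7, -19.3). Since A1 is tangent to AL there, NL ⟂ AL and since A1 is tangent to MT there, NM ⟂ MT, with radius 5.6, so the center N sits 5.6 in from both sides at N = (-48.1, -13.7). Then |UN| = |N − U| = 50.0.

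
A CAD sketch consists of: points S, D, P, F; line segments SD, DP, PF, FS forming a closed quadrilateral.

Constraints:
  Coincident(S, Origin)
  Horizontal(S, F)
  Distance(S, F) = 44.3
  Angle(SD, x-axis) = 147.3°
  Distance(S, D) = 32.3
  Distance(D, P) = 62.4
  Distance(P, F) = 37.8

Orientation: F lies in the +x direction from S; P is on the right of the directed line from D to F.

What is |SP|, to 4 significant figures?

31.51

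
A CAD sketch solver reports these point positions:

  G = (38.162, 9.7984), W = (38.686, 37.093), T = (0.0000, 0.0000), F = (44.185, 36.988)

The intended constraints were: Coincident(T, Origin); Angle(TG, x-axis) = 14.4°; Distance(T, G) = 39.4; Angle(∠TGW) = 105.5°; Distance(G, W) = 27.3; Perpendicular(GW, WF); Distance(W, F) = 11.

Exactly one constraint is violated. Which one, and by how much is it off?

Distance(W, F) = 11 — off by 5.50.

T = (0.00, 0.00) ✓; TG at 14.40° ✓; |TG| = 39.40 ✓; ∠TGW = 105.5° ✓; |GW| = 27.30 ✓; ∠(GW, WF) = 89.99° ✓; |WF| = 5.500 ✗.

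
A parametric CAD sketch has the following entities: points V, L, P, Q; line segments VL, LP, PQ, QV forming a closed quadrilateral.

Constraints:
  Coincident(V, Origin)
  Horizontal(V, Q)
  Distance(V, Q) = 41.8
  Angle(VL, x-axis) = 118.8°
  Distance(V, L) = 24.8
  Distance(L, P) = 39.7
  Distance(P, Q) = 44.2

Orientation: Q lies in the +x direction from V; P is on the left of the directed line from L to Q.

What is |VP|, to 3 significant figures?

46.4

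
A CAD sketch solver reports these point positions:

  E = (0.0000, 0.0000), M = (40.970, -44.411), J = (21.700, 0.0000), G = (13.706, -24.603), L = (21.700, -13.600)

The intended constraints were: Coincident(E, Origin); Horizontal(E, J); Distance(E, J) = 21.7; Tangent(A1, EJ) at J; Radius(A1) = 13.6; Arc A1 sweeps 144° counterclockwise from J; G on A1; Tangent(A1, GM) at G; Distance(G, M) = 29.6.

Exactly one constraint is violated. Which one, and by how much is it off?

Distance(G, M) = 29.6 — off by 4.10.

E = (0.00, 0.00) ✓; E.y = 0.00, J.y = 0.00 ✓; |EJ| = 21.70 ✓; ∠(LJ, JE) = 90.00° ✓; |LJ| = 13.60 ✓; bearing(L→G) − bearing(L→J) = 144.0° ✓; |LG| = 13.60 ✓; ∠(LG, GM) = 90.00° ✓; |GM| = 33.70 ✗.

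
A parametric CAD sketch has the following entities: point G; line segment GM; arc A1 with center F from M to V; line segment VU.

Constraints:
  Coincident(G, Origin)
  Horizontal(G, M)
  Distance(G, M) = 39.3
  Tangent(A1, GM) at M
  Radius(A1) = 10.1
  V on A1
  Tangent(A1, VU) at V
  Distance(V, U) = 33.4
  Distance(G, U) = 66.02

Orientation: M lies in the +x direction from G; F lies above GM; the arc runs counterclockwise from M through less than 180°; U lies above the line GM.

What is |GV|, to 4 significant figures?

50.40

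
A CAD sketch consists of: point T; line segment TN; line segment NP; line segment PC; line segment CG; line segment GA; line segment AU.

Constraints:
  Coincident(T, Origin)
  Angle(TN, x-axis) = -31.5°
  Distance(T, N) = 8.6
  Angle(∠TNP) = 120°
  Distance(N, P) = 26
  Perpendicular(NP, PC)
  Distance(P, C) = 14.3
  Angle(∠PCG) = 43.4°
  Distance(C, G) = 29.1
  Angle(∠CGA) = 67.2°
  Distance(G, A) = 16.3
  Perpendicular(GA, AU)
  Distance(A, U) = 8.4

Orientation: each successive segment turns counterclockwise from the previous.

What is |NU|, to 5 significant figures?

24.674

T is at the origin; TN runs at -31.5° with length 8.6, so N = (7.3327, -4.4935). ∠TNP = 120.0° gives NP at 28.500° from the x-axis; with |NP| = 26.0, P = (30.182, 7.9126). NP is perpendicular to PC, so PC runs at 118.50°; with |PC| = 14.3, C = (23.359, 20.480). ∠PCG = 43.4° gives CG at -104.90° from the x-axis; with |CG| = 29.1, G = (15.876, -7.6418). ∠CGA = 67.2° gives GA at 7.9000° from the x-axis; with |GA| = 16.3, A = (32.021, -5.4015). The perpendicularity gives AU at right angles to GA, so AU runs at 97.900°; with |AU| = 8.4, U = (30.867, 2.9188). Then |NU| = |U − N| = 24.674.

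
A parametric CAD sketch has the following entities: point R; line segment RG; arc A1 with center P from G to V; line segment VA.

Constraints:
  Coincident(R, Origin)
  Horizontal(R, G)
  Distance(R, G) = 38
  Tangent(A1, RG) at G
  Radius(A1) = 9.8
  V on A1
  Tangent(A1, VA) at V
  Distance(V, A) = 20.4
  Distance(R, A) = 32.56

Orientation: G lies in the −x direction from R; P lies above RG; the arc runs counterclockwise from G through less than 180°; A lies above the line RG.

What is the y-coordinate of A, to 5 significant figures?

24.822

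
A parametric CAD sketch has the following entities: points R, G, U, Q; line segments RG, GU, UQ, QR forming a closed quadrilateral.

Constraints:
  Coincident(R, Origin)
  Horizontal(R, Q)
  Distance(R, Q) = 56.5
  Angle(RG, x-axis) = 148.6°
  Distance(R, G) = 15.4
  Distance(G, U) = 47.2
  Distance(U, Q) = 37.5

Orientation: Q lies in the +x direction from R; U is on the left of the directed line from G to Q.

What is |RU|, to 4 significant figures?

40.32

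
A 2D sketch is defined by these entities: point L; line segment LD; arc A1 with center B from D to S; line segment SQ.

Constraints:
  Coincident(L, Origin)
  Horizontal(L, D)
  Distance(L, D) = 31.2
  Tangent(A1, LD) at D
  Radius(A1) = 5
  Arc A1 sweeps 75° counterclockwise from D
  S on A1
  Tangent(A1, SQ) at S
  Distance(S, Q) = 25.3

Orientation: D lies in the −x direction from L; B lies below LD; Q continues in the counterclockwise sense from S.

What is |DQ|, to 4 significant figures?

30.36

L is at the origin; L and D share the same y with |LD| = 31.2 and D on the −x side, so D = (-31.20, 0.000). Since A1 is tangent to LD there, BD ⟂ LD, so B = D + (0, -5) = (-31.20, -5.000). On A1, D sits at bearing 90° from B; a 75° counterclockwise sweep puts S at bearing 165°, so S = B + 5.0·(cos 165°, sin 165°) = (-36.03, -3.706). The tangent condition forces BS to be normal to SQ, so SQ runs along (−sin 165°, cos 165°); with |SQ| = 25.3, Q = (-42.58, -28.14). Then |DQ| = |Q − D| = 30.36.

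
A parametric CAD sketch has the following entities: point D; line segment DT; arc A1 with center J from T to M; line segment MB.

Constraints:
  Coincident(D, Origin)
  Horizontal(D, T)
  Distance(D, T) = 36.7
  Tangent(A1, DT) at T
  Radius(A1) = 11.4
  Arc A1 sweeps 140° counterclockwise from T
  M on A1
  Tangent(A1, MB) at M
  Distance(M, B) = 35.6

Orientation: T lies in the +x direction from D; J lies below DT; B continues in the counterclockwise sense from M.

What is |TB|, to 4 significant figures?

47.41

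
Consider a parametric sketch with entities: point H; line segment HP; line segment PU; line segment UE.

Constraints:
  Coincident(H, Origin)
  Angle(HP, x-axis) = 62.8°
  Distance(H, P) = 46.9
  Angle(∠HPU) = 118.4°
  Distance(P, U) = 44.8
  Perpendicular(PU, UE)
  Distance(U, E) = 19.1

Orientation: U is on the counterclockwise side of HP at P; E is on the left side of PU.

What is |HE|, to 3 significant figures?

70.7

H is at the origin; HP runs at 62.8° with length 46.9, so P = 46.9·(cos 62.8°, sin 62.8°) = (21.4, 41.7). ∠HPU = 118.4°, so PU runs at 62.8° + (180° − 118.4°) = 124° from the x-axis; with |PU| = 44.8, U = P + 44.8·(cos 124°, sin 124°) = (-3.87, 78.7). PU is perpendicular to UE; with |UE| = 19.1 on the left of PU, E = U + 19.1·(-0.825, -0.565) = (-19.6, 67.9). Then |HE| = |E − H| = 70.7.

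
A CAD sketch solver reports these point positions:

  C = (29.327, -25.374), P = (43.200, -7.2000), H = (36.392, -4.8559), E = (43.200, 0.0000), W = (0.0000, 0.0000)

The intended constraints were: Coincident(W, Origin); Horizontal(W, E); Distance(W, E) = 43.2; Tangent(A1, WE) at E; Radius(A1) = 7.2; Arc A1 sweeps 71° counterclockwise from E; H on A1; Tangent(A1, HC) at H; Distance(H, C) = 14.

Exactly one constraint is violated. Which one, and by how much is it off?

Distance(H, C) = 14 — off by 7.70.

W = (0.00, 0.00) ✓; W.y = 0.00, E.y = 0.00 ✓; |WE| = 43.20 ✓; ∠(PE, EW) = 90.00° ✓; |PE| = 7.200 ✓; bearing(P→H) − bearing(P→E) = 71.00° ✓; |PH| = 7.200 ✓; ∠(PH, HC) = 90.00° ✓; |HC| = 21.70 ✗.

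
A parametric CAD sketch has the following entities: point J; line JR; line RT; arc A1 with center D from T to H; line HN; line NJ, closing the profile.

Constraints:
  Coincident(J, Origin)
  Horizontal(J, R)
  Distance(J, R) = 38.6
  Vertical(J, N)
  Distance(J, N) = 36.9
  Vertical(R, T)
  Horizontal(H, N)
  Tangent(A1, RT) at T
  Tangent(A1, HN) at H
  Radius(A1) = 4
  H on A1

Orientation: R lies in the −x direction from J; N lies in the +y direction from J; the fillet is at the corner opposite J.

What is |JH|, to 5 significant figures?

50.584

J is at the origin; JR is horizontal with |JR| = 38.6 and R on the −x side, so R = (-38.600, 0.0000). JN is vertical with |JN| = 36.9 and N on the +y side, so N = (0.0000, 36.900). The virtual corner opposite J is at (-38.600, 36.900). Tangency of A1 to RT means the radius DT is perpendicular to RT and tangency of A1 to HN means the radius DH is perpendicular to HN, with radius 4.0, so the center D sits 4.0 in from both sides at D = (-34.600, 32.900). That places the tangent points at T = (-38.600, 32.900) on RT and H = (-34.600, 36.900) on HN. Then |JH| = |H − J| = 50.584.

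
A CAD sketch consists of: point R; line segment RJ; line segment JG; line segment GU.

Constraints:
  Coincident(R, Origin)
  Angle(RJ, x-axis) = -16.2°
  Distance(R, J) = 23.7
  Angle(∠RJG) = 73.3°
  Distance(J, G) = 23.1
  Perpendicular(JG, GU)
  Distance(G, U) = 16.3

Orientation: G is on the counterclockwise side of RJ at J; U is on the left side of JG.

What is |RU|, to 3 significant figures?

17.5

R is at the origin; RJ runs at -16.2° with length 23.7, so J = 23.7·(cos -16.2°, sin -16.2°) = (22.8, -6.61). ∠RJG = 73.3°, so JG runs at -16.2° + (180° − 73.3°) = 90.5° from the x-axis; with |JG| = 23.1, G = J + 23.1·(cos 90.5°, sin 90.5°) = (22.6, 16.5). The perpendicularity gives GU at right angles to JG; with |GU| = 16.3 on the left of JG, U = G + 16.3·(-1.00, -0.00873) = (6.26, 16.3). Then |RU| = |U − R| = 17.5.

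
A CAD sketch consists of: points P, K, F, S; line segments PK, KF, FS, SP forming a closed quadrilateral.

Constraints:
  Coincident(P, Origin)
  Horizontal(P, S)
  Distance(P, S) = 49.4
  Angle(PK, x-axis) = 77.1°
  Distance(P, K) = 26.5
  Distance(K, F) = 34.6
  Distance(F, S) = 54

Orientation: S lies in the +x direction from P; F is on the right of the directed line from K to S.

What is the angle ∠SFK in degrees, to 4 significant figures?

65.41°

Checks: |KF| = 34.60 ✓; |FS| = 54.00 ✓.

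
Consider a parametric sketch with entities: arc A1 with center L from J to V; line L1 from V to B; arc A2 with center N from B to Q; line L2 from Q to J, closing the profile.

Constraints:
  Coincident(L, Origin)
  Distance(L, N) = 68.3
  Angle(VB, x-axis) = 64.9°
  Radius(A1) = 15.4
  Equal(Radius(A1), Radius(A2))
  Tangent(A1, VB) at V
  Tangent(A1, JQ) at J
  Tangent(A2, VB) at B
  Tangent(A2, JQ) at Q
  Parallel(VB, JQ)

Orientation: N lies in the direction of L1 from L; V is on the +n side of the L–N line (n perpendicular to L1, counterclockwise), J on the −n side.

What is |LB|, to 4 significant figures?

70.01

The slot axis is L1's direction at 64.9°, so u = (cos 64.9°, sin 64.9°) = (0.4242, 0.9056) and n = (−sin 64.9°, cos 64.9°) = (-0.9056, 0.4242). L is at the origin and N lies 68.3 along u from L, so N = 68.3·u = (28.97, 61.85). Tangency of A1 to both parallel lines with radius 15.4 puts V and J at L ± 15.4·n: V = (-13.95, 6.533), J = (13.95, -6.533). Equal radii place B and Q the same way about N: B = N + 15.4·n = (15.03, 68.38), Q = N − 15.4·n = (42.92, 55.32). Then |LB| = |B − L| = 70.01.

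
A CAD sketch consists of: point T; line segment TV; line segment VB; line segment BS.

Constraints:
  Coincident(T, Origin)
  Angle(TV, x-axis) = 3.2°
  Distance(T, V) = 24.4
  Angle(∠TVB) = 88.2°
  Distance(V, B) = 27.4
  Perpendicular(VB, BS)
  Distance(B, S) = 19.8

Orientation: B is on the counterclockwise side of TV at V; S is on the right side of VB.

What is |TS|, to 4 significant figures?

51.59

∠TVB = 88.2°, so VB runs at 3.2° + (180° − 88.2°) = 95.00° from the x-axis; with |VB| = 27.4, B = V + 27.4·(cos 95.00°, sin 95.00°) = (21.97, 28.66). The perpendicularity gives BS at right angles to VB; with |BS| = 19.8 on the right of VB, S = B + 19.8·(0.9962, 0.08716) = (41.70, 30.38). Then |TS| = |S − T| = 51.59.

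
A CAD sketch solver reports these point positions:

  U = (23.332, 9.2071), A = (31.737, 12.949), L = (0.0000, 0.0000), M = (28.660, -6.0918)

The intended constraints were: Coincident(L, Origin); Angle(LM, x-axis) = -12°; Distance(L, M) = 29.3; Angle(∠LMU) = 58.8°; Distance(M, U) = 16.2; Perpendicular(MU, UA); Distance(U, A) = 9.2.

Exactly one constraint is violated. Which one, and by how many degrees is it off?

Perpendicular(MU, UA) — off by 4.80°.

L = (0.00, 0.00) ✓; LM at -12.00° ✓; |LM| = 29.30 ✓; ∠LMU = 58.80° ✓; |MU| = 16.20 ✓; ∠(MU, UA) = 85.20° ✗; |UA| = 9.200 ✓.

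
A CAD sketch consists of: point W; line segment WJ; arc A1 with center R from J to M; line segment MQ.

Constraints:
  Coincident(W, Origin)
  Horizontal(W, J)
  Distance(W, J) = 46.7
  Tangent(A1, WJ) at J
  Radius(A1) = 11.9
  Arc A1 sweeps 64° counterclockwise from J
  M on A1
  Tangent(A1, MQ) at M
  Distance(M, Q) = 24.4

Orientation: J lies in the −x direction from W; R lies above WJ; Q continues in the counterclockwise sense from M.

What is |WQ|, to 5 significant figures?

38.200

W is at the origin; W and J share the same y with |WJ| = 46.7 and J on the −x side, so J = (-46.700, 0.0000). A1 meets WJ tangentially, so RJ is at right angles to WJ, so R = J + (0, 11.9) = (-46.700, 11.900). On A1, J sits at bearing -90° from R; a 64° counterclockwise sweep puts M at bearing -26°, so M = R + 11.9·(cos -26°, sin -26°) = (-36.004, 6.6834). Tangency of A1 to MQ means the radius RM is perpendicular to MQ, so MQ runs along (−sin -26°, cos -26°); with |MQ| = 24.4, Q = (-25.308, 28.614). Then |WQ| = |Q − W| = 38.200.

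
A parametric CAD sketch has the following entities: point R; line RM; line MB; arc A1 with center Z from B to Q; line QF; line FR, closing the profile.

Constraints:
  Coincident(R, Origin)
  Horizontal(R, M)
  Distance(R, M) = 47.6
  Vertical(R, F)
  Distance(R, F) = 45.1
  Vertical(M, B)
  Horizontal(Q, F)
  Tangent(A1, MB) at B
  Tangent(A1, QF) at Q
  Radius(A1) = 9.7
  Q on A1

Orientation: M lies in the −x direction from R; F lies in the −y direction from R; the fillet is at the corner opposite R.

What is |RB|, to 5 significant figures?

59.320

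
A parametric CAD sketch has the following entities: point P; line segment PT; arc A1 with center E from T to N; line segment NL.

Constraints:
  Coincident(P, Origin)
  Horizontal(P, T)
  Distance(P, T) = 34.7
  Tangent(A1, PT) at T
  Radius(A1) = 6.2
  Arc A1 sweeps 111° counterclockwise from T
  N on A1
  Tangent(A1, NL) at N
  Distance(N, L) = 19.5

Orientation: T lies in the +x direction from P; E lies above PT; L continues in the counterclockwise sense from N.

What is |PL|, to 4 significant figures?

42.79

On A1, T sits at bearing -90° from E; a 111° counterclockwise sweep puts N at bearing 21°, so N = E + 6.2·(cos 21°, sin 21°) = (40.49, 8.422). Tangency of A1 to NL means the radius EN is perpendicular to NL, so NL runs along (−sin 21°, cos 21°); with |NL| = 19.5, L = (33.50, 26.63). Then |PL| = |L − P| = 42.79.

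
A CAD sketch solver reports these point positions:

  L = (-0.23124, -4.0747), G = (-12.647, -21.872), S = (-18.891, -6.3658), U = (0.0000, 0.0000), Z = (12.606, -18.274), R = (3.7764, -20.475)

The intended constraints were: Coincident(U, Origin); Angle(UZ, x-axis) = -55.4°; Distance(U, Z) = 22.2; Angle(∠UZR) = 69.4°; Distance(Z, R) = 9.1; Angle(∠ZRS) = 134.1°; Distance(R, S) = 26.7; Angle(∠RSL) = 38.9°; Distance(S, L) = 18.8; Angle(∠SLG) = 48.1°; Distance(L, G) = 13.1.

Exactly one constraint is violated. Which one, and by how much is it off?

Distance(L, G) = 13.1 — off by 8.60.

U = (0.00, 0.00) ✓; UZ at -55.40° ✓; |UZ| = 22.20 ✓; ∠UZR = 69.40° ✓; |ZR| = 9.100 ✓; ∠ZRS = 134.1° ✓; |RS| = 26.70 ✓; ∠RSL = 38.90° ✓; |SL| = 18.80 ✓; ∠SLG = 48.10° ✓; |LG| = 21.70 ✗.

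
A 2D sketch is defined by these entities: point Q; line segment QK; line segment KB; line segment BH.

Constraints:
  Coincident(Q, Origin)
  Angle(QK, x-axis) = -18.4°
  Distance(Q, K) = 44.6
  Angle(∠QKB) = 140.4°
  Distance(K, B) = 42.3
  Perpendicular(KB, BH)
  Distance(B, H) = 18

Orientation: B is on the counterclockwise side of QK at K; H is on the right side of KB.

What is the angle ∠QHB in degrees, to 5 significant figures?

58.800°

Q is at the origin; QK runs at -18.4° with length 44.6, so K = 44.6·(cos -18.4°, sin -18.4°) = (42.320, -14.078). ∠QKB = 140.4°, so KB runs at -18.4° + (180° − 140.4°) = 21.200° from the x-axis; with |KB| = 42.3, B = K + 42.3·(cos 21.200°, sin 21.200°) = (81.757, 1.2188). KB ⟂ BH; with |BH| = 18.0 on the right of KB, H = B + 18.0·(0.36162, -0.93232) = (88.266, -15.563). Then cos ∠QHB = HQ·HB / (|HQ||HB|), giving 58.800°.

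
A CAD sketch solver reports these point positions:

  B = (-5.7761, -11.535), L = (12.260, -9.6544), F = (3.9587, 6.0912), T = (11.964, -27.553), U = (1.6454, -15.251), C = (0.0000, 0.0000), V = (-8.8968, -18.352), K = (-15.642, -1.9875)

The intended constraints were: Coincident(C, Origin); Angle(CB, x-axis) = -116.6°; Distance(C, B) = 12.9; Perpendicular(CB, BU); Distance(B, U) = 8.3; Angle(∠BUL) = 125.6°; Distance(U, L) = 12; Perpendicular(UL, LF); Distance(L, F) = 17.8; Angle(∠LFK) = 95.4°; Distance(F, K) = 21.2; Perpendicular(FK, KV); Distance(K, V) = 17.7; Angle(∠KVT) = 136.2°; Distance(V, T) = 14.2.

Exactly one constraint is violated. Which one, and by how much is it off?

Distance(V, T) = 14.2 — off by 8.60.

C = (0.00, 0.00) ✓; CB at -116.6° ✓; |CB| = 12.90 ✓; ∠(CB, BU) = 90.00° ✓; |BU| = 8.300 ✓; ∠BUL = 125.6° ✓; |UL| = 12.00 ✓; ∠(UL, LF) = 90.00° ✓; |LF| = 17.80 ✓; ∠LFK = 95.40° ✓; |FK| = 21.20 ✓; ∠(FK, KV) = 90.00° ✓; |KV| = 17.70 ✓; ∠KVT = 136.2° ✓; |VT| = 22.80 ✗.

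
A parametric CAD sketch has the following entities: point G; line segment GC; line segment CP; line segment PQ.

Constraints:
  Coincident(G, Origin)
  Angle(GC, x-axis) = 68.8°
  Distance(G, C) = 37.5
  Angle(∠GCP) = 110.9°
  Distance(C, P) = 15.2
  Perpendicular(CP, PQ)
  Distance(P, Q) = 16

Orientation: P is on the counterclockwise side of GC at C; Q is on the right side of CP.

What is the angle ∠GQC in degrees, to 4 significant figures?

14.28°

∠GCP = 110.9°, so CP runs at 68.8° + (180° − 110.9°) = 137.9° from the x-axis; with |CP| = 15.2, P = C + 15.2·(cos 137.9°, sin 137.9°) = (2.283, 45.15). CP ⟂ PQ; with |PQ| = 16.0 on the right of CP, Q = P + 16.0·(0.6704, 0.7420) = (13.01, 57.02). Then cos ∠GQC = QG·QC / (|QG||QC|), giving 14.28°.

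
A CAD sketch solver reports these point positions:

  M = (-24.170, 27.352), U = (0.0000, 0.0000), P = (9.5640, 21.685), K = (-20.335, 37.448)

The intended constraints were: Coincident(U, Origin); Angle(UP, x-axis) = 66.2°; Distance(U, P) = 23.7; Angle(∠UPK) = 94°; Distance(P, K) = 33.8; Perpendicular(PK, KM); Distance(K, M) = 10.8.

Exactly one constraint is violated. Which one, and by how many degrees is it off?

Perpendicular(PK, KM) — off by 7.00°.

U = (0.00, 0.00) ✓; UP at 66.20° ✓; |UP| = 23.70 ✓; ∠UPK = 94.00° ✓; |PK| = 33.80 ✓; ∠(PK, KM) = 97.00° ✗; |KM| = 10.80 ✓.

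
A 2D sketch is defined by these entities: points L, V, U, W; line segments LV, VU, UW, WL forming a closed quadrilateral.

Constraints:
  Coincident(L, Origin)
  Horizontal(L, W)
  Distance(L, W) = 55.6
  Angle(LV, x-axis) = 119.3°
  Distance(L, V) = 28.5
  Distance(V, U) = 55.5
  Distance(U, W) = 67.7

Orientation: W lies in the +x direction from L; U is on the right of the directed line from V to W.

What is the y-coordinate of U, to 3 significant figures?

-29.9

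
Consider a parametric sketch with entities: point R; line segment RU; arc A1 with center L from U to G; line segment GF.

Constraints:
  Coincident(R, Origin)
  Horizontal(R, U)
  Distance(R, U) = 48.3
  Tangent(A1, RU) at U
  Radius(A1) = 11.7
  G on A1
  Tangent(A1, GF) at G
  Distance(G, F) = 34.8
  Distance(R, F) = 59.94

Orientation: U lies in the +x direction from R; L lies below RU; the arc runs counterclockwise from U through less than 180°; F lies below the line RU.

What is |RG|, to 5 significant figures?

38.518

R is at the origin; RU is horizontal with |RU| = 48.3 and U on the +x side, so U = (48.300, 0.0000). Tangency of A1 to RU means the radius LU is perpendicular to RU, so L = U + (0, -11.7) = (48.300, -11.700). Since LG ⟂ GF (tangency), |LF| = √(11.7² + 34.8²) = 36.714 regardless of where G sits on A1. So F lies on both circle(R, 59.94) and circle(L, 36.714); the below-RU intersection is F = (37.474, -46.782). G is the foot of the tangent from F: G = (36.604, -11.993).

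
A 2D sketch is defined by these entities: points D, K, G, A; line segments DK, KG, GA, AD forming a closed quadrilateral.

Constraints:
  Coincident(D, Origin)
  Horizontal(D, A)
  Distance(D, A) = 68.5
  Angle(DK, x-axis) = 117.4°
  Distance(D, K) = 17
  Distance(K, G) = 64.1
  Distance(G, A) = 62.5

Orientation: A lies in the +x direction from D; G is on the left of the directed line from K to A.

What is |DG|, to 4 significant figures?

69.80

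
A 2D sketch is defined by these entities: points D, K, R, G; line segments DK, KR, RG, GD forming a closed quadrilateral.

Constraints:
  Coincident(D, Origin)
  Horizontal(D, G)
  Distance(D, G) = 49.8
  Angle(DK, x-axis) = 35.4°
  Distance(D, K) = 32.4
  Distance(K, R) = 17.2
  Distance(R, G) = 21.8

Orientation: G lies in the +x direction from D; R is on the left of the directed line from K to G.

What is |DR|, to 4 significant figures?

48.23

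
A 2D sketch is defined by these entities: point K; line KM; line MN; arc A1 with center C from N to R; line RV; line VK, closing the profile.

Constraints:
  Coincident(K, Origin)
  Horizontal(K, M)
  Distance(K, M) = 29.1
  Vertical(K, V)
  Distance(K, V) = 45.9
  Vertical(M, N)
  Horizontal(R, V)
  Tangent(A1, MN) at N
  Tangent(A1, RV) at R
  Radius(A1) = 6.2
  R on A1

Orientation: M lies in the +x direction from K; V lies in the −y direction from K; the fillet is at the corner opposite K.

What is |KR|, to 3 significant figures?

51.3

The virtual corner opposite K is at (29.1, -45.9). A1 meets MN tangentially, so CN is at right angles to MN and since A1 is tangent to RV there, CR ⟂ RV, with radius 6.2, so the center C sits 6.2 in from both sides at C = (22.9, -39.7). That places the tangent points at N = (29.1, -39.7) on MN and R = (22.9, -45.9) on RV. Then |KR| = |R − K| = 51.3.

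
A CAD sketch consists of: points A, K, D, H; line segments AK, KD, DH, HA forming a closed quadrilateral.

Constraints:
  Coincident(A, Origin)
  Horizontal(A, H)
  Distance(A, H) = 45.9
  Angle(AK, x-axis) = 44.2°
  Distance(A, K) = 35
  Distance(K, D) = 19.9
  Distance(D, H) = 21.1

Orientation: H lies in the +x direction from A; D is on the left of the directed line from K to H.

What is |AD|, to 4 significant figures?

49.42

A is at the origin; A and H share the same y with |AH| = 45.9 and H in +x, so H = (45.9, 0). AK runs at 44.2° with |AK| = 35.0, so K = (25.09, 24.40). D is determined by |KD| = 19.9 and |DH| = 21.1 together: it lies at the intersection of circle(K, 19.9) and circle(H, 21.1). With |KH| = 32.07, the foot of the radical line on KH is 15.27 from K and the perpendicular offset is √(19.9² − 15.27²) = 12.76. Taking the left-of-KH solution: D = (44.71, 21.07).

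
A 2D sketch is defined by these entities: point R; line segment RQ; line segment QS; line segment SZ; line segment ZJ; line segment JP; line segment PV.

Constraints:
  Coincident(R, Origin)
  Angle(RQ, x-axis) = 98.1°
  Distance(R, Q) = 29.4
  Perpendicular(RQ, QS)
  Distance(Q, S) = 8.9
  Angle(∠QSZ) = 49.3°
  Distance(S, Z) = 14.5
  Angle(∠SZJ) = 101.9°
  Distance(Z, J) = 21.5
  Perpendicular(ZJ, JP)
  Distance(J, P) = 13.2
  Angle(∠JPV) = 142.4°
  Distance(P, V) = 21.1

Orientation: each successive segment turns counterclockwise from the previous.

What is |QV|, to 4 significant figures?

20.38

R is at the origin; RQ runs at 98.1° with length 29.4, so Q = (-4.142, 29.11). The perpendicularity gives QS at right angles to RQ, so QS runs at -171.9°; with |QS| = 8.9, S = (-12.95, 27.85). ∠QSZ = 49.3° gives SZ at -41.20° from the x-axis; with |SZ| = 14.5, Z = (-2.044, 18.30). ∠SZJ = 101.9° gives ZJ at 36.90° from the x-axis; with |ZJ| = 21.5, J = (15.15, 31.21). The perpendicularity gives JP at right angles to ZJ, so JP runs at 126.9°; with |JP| = 13.2, P = (7.224, 41.77). ∠JPV = 142.4° gives PV at 164.5° from the x-axis; with |PV| = 21.1, V = (-13.11, 47.41). Then |QV| = |V − Q| = 20.38.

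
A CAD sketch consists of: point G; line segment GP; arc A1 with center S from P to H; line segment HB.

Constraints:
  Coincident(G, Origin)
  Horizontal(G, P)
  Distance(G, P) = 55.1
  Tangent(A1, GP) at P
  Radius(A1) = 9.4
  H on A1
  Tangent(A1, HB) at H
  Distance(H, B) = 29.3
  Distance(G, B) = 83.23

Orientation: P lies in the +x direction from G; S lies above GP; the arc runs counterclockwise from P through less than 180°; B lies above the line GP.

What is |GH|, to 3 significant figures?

63.5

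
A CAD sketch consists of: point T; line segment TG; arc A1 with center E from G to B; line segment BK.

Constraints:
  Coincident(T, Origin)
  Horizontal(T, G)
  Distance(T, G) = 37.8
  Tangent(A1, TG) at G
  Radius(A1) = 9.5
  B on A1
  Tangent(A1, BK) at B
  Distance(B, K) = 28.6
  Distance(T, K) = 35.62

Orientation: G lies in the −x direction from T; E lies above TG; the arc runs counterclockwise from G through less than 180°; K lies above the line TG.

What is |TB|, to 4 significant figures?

29.71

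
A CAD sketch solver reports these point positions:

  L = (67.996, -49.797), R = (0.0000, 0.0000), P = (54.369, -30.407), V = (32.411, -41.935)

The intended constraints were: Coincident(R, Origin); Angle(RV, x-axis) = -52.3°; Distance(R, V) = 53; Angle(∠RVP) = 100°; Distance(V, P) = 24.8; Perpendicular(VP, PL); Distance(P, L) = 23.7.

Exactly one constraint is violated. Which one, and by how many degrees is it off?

Perpendicular(VP, PL) — off by 7.40°.

R = (0.00, 0.00) ✓; RV at -52.30° ✓; |RV| = 53.00 ✓; ∠RVP = 100.0° ✓; |VP| = 24.80 ✓; ∠(VP, PL) = 82.60° ✗; |PL| = 23.70 ✓.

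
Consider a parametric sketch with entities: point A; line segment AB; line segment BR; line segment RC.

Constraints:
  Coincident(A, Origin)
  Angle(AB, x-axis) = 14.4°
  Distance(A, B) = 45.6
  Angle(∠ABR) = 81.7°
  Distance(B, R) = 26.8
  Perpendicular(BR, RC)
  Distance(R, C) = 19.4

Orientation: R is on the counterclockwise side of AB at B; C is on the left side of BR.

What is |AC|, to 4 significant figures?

32.72

A is at the origin; AB runs at 14.4° with length 45.6, so B = 45.6·(cos 14.4°, sin 14.4°) = (44.17, 11.34). ∠ABR = 81.7°, so BR runs at 14.4° + (180° − 81.7°) = 112.7° from the x-axis; with |BR| = 26.8, R = B + 26.8·(cos 112.7°, sin 112.7°) = (33.83, 36.06). BR ⟂ RC; with |RC| = 19.4 on the left of BR, C = R + 19.4·(-0.9225, -0.3859) = (15.93, 28.58). Then |AC| = |C − A| = 32.72.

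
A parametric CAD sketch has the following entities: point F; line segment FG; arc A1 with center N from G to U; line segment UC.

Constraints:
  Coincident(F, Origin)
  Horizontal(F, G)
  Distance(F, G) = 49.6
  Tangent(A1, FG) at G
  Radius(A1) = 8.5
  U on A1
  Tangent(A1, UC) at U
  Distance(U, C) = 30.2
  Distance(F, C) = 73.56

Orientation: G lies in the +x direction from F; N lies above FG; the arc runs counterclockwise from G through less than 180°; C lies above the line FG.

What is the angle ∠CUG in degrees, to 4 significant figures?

140.7°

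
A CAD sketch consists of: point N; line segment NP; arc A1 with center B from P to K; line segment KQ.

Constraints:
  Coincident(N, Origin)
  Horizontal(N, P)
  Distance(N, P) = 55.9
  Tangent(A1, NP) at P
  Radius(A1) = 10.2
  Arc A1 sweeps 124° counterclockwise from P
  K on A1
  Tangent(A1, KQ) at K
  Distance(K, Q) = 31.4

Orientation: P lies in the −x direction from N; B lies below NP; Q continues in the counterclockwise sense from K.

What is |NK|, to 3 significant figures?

66.3

N is at the origin; N and P share the same y with |NP| = 55.9 and P on the −x side, so P = (-55.9, 0.00). A1 meets NP tangentially, so BP is at right angles to NP, so B = P + (0, -10.2) = (-55.9, -10.2). On A1, P sits at bearing 90° from B; a 124° counterclockwise sweep puts K at bearing 214°, so K = B + 10.2·(cos 214°, sin 214°) = (-64.4, -15.9). Then |NK| = |K − N| = 66.3.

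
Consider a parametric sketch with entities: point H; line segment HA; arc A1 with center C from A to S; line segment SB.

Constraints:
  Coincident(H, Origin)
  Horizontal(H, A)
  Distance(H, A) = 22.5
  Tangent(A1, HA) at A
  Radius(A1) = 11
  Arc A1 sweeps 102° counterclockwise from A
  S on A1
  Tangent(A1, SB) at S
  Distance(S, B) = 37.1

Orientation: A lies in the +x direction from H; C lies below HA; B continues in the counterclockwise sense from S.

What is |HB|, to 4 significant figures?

53.26

H is at the origin; H and A share the same y with |HA| = 22.5 and A on the +x side, so A = (22.50, 0.000). Tangency of A1 to HA means the radius CA is perpendicular to HA, so C = A + (0, -11) = (22.50, -11.00). On A1, A sits at bearing 90° from C; a 102° counterclockwise sweep puts S at bearing 192°, so S = C + 11.0·(cos 192°, sin 192°) = (11.74, -13.29). Since A1 is tangent to SB there, CS ⟂ SB, so SB runs along (−sin 192°, cos 192°); with |SB| = 37.1, B = (19.45, -49.58). Then |HB| = |B − H| = 53.26.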